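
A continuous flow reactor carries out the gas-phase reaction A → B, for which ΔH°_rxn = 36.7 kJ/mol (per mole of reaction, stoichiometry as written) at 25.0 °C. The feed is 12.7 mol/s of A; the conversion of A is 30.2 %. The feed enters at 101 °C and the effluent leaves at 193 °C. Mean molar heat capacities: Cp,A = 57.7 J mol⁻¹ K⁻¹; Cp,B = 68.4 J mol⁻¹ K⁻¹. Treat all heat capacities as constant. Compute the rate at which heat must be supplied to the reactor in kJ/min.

Extent of reaction ξ = 0.302 × 12.7 = 3.8354 mol/s
Reaction term: ξ·ΔH°_rxn = 3.8354 × 36.7 = 140.76 kJ/s
Sensible, feed 101→25 °C: -55.692 kJ/s
Outlet flows (mol/s): A 8.8646, B 3.8354
Sensible, products 25→193 °C: 130 kJ/s
Q = ΔH = 215.07 kJ/s = 215.07 kW
Heat supplied = 12904 kJ/min

Q_in = 12900 kJ/min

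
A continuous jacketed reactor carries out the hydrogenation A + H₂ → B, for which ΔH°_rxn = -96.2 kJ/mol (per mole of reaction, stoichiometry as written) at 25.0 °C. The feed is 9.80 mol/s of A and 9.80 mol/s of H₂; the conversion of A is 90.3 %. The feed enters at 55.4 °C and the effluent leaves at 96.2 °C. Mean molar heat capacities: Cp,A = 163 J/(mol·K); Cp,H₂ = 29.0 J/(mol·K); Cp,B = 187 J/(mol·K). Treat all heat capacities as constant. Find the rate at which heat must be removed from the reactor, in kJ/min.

Extent of reaction ξ = 0.903 × 9.80 = 8.8494 mol/s
Reaction term: ξ·ΔH°_rxn = 8.8494 × -96.2 = -851.31 kJ/s
Sensible, feed 55.4→25 °C: -57.201 kJ/s
Outlet flows (mol/s): A 0.9506, H₂ 0.9506, B 8.8494
Sensible, products 25→96.2 °C: 130.82 kJ/s
Q = ΔH = -777.69 kJ/s = -777.69 kW
Heat removed = 46662 kJ/min

Q_out = 46700 kJ/min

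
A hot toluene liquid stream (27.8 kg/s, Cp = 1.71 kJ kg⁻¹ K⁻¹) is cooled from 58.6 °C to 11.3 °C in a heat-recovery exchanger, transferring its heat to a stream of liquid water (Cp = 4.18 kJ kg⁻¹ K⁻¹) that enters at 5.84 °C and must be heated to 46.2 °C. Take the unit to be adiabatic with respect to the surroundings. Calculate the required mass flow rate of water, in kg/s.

Heat released by hot stream: Q = 27.8 × 1.71 × (58.6 − 11.3) = 2248.5 kJ/s
Energy balance on cold side (adiabatic exchanger): Q = ṁ_c·Cp_c·(T_c,out − T_c,in)
ṁ_c = 2248.5 / [4.18 × (46.2 − 5.84)] = 13.328 kg/s

ṁ_c = 13.3 kg/s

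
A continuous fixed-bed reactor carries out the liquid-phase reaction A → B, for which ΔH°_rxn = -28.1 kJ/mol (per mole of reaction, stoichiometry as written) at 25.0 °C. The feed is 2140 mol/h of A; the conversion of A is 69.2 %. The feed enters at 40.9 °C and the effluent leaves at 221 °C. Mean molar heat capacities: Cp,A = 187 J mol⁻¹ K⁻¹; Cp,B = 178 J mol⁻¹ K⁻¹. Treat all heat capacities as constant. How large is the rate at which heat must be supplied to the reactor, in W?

Q_in = 7740 W

Extent of reaction ξ = 0.692 × 2140 = 1480.9 mol/h
Reaction term: ξ·ΔH°_rxn = 1480.9 × -28.1 = -41613 kJ/h
Sensible, feed 40.9→25 °C: -6362.9 kJ/h
Outlet flows (mol/h): A 659.12, B 1480.9
Sensible, products 25→221 °C: 75823 kJ/h
Q = ΔH = 27847 kJ/h = 7.7354 kW
Heat supplied = 7735.4 W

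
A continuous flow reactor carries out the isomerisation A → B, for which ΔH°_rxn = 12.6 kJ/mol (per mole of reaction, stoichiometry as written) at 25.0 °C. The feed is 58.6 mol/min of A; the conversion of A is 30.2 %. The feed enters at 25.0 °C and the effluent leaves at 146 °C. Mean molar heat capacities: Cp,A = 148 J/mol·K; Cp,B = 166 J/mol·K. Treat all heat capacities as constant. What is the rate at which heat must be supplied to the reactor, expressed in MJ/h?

Q_in = 78.7 MJ/h

Extent of reaction ξ = 0.302 × 58.6 = 17.697 mol/min
Reaction term: ξ·ΔH°_rxn = 17.697 × 12.6 = 222.98 kJ/min
Sensible, feed 25.0→25 °C: 0 kJ/min
Outlet flows (mol/min): A 40.903, B 17.697
Sensible, products 25→146 °C: 1088 kJ/min
Q = ΔH = 1310.9 kJ/min = 21.849 kW
Heat supplied = 78.656 MJ/h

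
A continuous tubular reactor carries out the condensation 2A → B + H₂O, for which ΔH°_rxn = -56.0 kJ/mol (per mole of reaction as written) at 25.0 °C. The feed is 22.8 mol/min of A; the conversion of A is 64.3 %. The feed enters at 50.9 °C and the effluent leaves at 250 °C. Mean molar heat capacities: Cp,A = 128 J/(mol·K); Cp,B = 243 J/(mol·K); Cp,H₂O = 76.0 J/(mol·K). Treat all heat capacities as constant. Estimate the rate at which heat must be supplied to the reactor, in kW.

Extent of reaction ξ = 0.643 × 22.8 / 2 = 7.3302 mol/min
Reaction term: ξ·ΔH°_rxn = 7.3302 × -56.0 = -410.49 kJ/min
Sensible, feed 50.9→25 °C: -75.587 kJ/min
Outlet flows (mol/min): A 8.1396, B 7.3302, H₂O 7.3302
Sensible, products 25→250 °C: 760.55 kJ/min
Q = ΔH = 274.47 kJ/min = 4.5745 kW
Heat supplied = 4.5745 kW

Q_in = 4.57 kW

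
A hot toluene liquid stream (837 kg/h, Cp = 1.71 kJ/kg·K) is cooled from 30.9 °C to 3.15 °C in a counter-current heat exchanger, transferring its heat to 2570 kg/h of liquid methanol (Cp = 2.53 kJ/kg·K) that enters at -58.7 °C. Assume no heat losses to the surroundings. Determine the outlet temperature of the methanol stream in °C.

Heat released by hot stream: Q = 837 × 1.71 × (30.9 − 3.15) = 39718 kJ/h
Energy balance on cold side (adiabatic exchanger): Q = ṁ_c·Cp_c·(T_c,out − T_c,in)
T_c,out = -58.7 + 39718/(2570 × 2.53) = -52.592 °C

T_c,out = -52.6 °C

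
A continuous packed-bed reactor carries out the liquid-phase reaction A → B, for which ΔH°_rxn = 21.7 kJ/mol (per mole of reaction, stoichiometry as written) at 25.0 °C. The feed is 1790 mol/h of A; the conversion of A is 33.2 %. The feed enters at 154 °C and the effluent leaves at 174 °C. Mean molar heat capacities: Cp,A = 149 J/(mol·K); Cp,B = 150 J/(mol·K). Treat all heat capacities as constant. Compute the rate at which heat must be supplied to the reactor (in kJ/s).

Q_in = 5.09 kJ/s

Extent of reaction ξ = 0.332 × 1790 = 594.28 mol/h
Reaction term: ξ·ΔH°_rxn = 594.28 × 21.7 = 12896 kJ/h
Sensible, feed 154→25 °C: -34406 kJ/h
Outlet flows (mol/h): A 1195.7, B 594.28
Sensible, products 25→174 °C: 39828 kJ/h
Q = ΔH = 18319 kJ/h = 5.0885 kW
Heat supplied = 5.0885 kJ/s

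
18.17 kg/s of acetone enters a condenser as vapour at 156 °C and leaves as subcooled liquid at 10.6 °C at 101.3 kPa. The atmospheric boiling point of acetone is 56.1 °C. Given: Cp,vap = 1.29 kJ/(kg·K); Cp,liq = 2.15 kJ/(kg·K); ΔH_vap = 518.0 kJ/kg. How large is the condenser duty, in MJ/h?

Q_c = 48700 MJ/h

vapour 156→56.1 °C: -128.87 kJ/kg
condensation at 56.1 °C: -518 kJ/kg
liquid 56.1→10.6 °C: -97.825 kJ/kg
Δh = -128.87 + -518 + -97.825 = -744.7 kJ/kg
Q = ṁ·Δh = 18.17 kg/s × -744.7 kJ/kg = -13531 kJ/s
|Q| = 13531 kW = 48712 MJ/h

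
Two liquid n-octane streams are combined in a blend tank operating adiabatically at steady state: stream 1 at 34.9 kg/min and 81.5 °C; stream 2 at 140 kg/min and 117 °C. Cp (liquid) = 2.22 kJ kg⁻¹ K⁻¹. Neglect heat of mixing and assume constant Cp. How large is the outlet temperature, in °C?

T_out = 110 °C

Energy balance with Q = 0: Σ ṁᵢCp,ᵢ(T_out − Tᵢ) = 0
T_out = Σ ṁᵢCp,ᵢTᵢ / Σ ṁᵢCp,ᵢ
      = 42678 / 388.28 = 109.92 °C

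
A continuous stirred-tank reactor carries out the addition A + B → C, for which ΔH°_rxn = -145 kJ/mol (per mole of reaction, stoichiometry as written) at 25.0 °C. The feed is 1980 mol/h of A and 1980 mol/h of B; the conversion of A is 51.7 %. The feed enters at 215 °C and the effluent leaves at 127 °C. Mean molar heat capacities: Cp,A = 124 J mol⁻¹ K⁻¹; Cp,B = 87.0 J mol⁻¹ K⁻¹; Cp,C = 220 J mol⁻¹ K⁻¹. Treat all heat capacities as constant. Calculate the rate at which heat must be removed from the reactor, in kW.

Extent of reaction ξ = 0.517 × 1980 = 1023.7 mol/h
Reaction term: ξ·ΔH°_rxn = 1023.7 × -145 = -148430 kJ/h
Sensible, feed 215→25 °C: -79378 kJ/h
Outlet flows (mol/h): A 956.34, B 956.34, C 1023.7
Sensible, products 25→127 °C: 43553 kJ/h
Q = ΔH = -184260 kJ/h = -51.182 kW
Heat removed = 51.182 kW

Q_out = 51.2 kW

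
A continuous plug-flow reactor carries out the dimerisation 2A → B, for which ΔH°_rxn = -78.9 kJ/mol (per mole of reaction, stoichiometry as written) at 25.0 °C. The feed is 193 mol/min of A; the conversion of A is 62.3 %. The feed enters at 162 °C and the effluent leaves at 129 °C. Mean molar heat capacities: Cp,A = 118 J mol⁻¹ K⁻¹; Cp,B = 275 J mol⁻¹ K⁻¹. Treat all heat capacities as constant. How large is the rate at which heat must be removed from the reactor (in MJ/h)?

Q_out = 315 MJ/h

Extent of reaction ξ = 0.623 × 193 / 2 = 60.12 mol/min
Reaction term: ξ·ΔH°_rxn = 60.12 × -78.9 = -4743.4 kJ/min
Sensible, feed 162→25 °C: -3120 kJ/min
Outlet flows (mol/min): A 72.761, B 60.12
Sensible, products 25→129 °C: 2612.3 kJ/min
Q = ΔH = -5251.1 kJ/min = -87.519 kW
Heat removed = 315.07 MJ/h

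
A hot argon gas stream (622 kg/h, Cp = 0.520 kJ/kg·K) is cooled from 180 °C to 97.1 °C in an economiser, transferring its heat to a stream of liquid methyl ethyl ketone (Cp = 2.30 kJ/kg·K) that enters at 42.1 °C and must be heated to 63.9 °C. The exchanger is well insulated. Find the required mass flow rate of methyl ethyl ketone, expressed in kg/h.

Heat released by hot stream: Q = 622 × 0.520 × (180 − 97.1) = 26813 kJ/h
Energy balance on cold side (adiabatic exchanger): Q = ṁ_c·Cp_c·(T_c,out − T_c,in)
ṁ_c = 26813 / [2.30 × (63.9 − 42.1)] = 534.77 kg/h

ṁ_c = 535 kg/h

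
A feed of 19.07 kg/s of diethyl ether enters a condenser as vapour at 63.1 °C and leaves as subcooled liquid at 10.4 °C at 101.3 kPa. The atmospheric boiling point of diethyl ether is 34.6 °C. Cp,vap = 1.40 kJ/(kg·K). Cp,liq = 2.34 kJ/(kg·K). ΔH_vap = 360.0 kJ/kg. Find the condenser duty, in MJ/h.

vapour 63.1→34.6 °C: -39.9 kJ/kg
condensation at 34.6 °C: -360 kJ/kg
liquid 34.6→10.4 °C: -56.628 kJ/kg
Δh = -39.9 + -360 + -56.628 = -456.53 kJ/kg
Q = ṁ·Δh = 19.07 kg/s × -456.53 kJ/kg = -8706 kJ/s
|Q| = 8706 kW = 31342 MJ/h

Q_c = 31300 MJ/h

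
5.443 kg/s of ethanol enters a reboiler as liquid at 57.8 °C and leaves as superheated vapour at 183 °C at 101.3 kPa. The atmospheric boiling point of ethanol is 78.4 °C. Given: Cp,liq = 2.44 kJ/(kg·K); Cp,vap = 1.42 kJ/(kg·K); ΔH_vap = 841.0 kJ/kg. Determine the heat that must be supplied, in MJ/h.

liquid 57.8→78.4 °C: 50.264 kJ/kg
vaporisation at 78.4 °C: 841 kJ/kg
vapour 78.4→183 °C: 148.53 kJ/kg
Δh = 50.264 + 841 + 148.53 = 1039.8 kJ/kg
Q = ṁ·Δh = 5.443 kg/s × 1039.8 kJ/kg = 5659.6 kJ/s
|Q| = 5659.6 kW = 20375 MJ/h

Q = 20400 MJ/h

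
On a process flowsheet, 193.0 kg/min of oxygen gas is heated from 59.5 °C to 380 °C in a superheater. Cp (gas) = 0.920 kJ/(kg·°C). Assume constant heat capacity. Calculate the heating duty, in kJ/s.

Q = ṁ·Cp·ΔT = 193.0 × 0.920 × (380 − 59.5) = 56908 kJ/min
Converting: 56908 / 60 s = 948.47 kW

Q = 948 kJ/s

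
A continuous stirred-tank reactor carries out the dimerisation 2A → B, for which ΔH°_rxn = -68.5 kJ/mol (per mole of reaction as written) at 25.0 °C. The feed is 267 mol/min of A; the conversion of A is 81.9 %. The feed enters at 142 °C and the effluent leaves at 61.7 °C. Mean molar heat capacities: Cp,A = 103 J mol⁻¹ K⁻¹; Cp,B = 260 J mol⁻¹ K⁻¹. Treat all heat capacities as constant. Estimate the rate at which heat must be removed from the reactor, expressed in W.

Q_out = 158000 W

Extent of reaction ξ = 0.819 × 267 / 2 = 109.34 mol/min
Reaction term: ξ·ΔH°_rxn = 109.34 × -68.5 = -7489.6 kJ/min
Sensible, feed 142→25 °C: -3217.6 kJ/min
Outlet flows (mol/min): A 48.327, B 109.34
Sensible, products 25→61.7 °C: 1226 kJ/min
Q = ΔH = -9481.2 kJ/min = -158.02 kW
Heat removed = 158020 W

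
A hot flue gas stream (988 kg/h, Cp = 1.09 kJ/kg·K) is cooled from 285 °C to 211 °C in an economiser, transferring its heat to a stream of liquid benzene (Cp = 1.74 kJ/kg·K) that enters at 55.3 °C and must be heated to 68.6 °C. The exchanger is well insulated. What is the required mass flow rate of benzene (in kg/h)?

Heat released by hot stream: Q = 988 × 1.09 × (285 − 211) = 79692 kJ/h
Energy balance on cold side (adiabatic exchanger): Q = ṁ_c·Cp_c·(T_c,out − T_c,in)
ṁ_c = 79692 / [1.74 × (68.6 − 55.3)] = 3443.6 kg/h

ṁ_c = 3440 kg/h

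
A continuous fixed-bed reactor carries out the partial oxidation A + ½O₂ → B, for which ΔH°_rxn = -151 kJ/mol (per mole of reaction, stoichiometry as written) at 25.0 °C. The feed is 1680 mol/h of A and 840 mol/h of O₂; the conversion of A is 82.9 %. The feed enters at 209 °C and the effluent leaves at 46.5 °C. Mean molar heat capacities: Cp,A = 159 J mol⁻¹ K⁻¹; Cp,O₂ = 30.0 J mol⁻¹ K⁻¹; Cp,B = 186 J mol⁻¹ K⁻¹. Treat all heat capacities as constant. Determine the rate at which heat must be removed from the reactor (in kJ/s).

Extent of reaction ξ = 0.829 × 1680 = 1392.7 mol/h
Reaction term: ξ·ΔH°_rxn = 1392.7 × -151 = -210300 kJ/h
Sensible, feed 209→25 °C: -53787 kJ/h
Outlet flows (mol/h): A 287.28, O₂ 143.64, B 1392.7
Sensible, products 25→46.5 °C: 6644.2 kJ/h
Q = ΔH = -257440 kJ/h = -71.512 kW
Heat removed = 71.512 kJ/s

Q_out = 71.5 kJ/s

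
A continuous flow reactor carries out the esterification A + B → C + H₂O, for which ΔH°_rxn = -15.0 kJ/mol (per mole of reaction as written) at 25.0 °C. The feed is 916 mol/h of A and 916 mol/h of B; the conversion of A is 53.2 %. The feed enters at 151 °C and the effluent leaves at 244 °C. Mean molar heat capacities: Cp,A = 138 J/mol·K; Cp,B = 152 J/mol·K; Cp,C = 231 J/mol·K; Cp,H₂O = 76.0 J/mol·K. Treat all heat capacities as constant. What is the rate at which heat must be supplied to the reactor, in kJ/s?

Extent of reaction ξ = 0.532 × 916 = 487.31 mol/h
Reaction term: ξ·ΔH°_rxn = 487.31 × -15.0 = -7309.7 kJ/h
Sensible, feed 151→25 °C: -33471 kJ/h
Outlet flows (mol/h): A 428.69, B 428.69, C 487.31, H₂O 487.31
Sensible, products 25→244 °C: 59989 kJ/h
Q = ΔH = 19209 kJ/h = 5.3359 kW
Heat supplied = 5.3359 kJ/s

Q_in = 5.34 kJ/s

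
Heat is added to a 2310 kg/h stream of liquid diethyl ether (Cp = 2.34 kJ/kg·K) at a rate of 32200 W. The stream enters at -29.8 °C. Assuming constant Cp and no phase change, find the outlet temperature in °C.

T_out = -8.35 °C

Q = 32200 W = 115920 kJ/h
ΔT = Q/(ṁ·Cp) = 115920/(2310×2.34) = 21.445 K
T_out = -29.8 + 21.445 = -8.3548 °C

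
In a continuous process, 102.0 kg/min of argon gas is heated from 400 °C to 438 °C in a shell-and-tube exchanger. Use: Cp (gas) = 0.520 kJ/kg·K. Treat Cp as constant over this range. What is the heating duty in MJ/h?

Q = ṁ·Cp·ΔT = 102.0 × 0.520 × (438 − 400) = 2015.5 kJ/min
Converting: 2015.5 / 60 s = 33.592 kW
Heating duty = 120.93 MJ/h

Q = 121 MJ/h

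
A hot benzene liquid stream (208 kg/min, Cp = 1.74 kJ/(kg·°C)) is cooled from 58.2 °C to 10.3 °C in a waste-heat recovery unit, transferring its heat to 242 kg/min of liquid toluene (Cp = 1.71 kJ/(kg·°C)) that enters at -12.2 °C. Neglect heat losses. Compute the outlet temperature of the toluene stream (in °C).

Heat released by hot stream: Q = 208 × 1.74 × (58.2 − 10.3) = 17336 kJ/min
Energy balance on cold side (adiabatic exchanger): Q = ṁ_c·Cp_c·(T_c,out − T_c,in)
T_c,out = -12.2 + 17336/(242 × 1.71) = 29.693 °C

T_c,out = 29.7 °C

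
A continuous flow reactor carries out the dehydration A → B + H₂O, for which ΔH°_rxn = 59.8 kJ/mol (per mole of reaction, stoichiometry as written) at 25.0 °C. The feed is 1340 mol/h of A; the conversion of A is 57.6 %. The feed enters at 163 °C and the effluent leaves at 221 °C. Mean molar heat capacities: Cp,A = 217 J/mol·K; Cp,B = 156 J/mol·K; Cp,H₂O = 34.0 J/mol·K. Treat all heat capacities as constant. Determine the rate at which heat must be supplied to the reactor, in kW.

Q_in = 16.4 kW

Extent of reaction ξ = 0.576 × 1340 = 771.84 mol/h
Reaction term: ξ·ΔH°_rxn = 771.84 × 59.8 = 46156 kJ/h
Sensible, feed 163→25 °C: -40128 kJ/h
Outlet flows (mol/h): A 568.16, B 771.84, H₂O 771.84
Sensible, products 25→221 °C: 52908 kJ/h
Q = ΔH = 58937 kJ/h = 16.371 kW
Heat supplied = 16.371 kW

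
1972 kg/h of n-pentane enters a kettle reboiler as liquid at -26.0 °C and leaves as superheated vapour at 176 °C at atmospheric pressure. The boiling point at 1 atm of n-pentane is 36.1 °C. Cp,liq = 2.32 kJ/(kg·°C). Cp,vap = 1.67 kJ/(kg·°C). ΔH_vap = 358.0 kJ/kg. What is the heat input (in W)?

Q = 403000 W

liquid -26.0→36.1 °C: 144.07 kJ/kg
vaporisation at 36.1 °C: 358 kJ/kg
vapour 36.1→176 °C: 233.63 kJ/kg
Δh = 144.07 + 358 + 233.63 = 735.71 kJ/kg
Q = ṁ·Δh = 1972 kg/h × 735.71 kJ/kg = 1.4508e+06 kJ/h
|Q| = 403 kW = 403000 W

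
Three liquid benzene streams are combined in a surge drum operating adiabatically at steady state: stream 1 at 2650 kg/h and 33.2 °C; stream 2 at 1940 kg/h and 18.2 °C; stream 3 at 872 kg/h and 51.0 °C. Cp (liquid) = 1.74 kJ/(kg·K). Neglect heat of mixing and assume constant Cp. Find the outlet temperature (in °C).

Adiabatic, steady state ⇒ Σ ṁᵢCp,ᵢ(T_out − Tᵢ) = 0
T_out = Σ ṁᵢCp,ᵢTᵢ / Σ ṁᵢCp,ᵢ
      = 291900 / 9503.9 = 30.714 °C

T_out = 30.7 °C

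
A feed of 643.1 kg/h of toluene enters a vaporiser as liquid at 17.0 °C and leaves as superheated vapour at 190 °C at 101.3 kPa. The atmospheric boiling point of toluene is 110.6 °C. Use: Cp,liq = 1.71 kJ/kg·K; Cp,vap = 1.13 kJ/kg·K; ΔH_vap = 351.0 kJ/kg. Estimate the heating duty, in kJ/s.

Q = 107 kJ/s

liquid 17.0→110.6 °C: 160.06 kJ/kg
vaporisation at 110.6 °C: 351 kJ/kg
vapour 110.6→190 °C: 89.722 kJ/kg
Δh = 160.06 + 351 + 89.722 = 600.78 kJ/kg
Q = ṁ·Δh = 643.1 kg/h × 600.78 kJ/kg = 386360 kJ/h
|Q| = 107.32 kW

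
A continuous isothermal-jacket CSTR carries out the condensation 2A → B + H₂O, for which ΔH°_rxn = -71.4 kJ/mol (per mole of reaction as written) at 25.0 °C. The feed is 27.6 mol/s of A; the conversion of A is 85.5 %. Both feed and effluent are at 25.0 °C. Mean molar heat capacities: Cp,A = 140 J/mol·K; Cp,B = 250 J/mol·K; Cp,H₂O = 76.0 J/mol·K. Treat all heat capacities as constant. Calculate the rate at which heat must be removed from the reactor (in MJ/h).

Extent of reaction ξ = 0.855 × 27.6 / 2 = 11.799 mol/s
Reaction term: ξ·ΔH°_rxn = 11.799 × -71.4 = -842.45 kJ/s
Q = ΔH = -842.45 kJ/s = -842.45 kW
Heat removed = 3032.8 MJ/h

Q_out = 3030 MJ/h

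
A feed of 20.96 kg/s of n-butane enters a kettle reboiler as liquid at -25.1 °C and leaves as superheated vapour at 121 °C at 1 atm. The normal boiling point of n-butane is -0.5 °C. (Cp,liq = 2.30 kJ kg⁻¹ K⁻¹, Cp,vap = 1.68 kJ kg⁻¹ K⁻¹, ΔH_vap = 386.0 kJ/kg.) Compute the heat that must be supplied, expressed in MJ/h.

liquid -25.1→-0.5 °C: 56.58 kJ/kg
vaporisation at -0.5 °C: 386 kJ/kg
vapour -0.5→121 °C: 204.12 kJ/kg
Δh = 56.58 + 386 + 204.12 = 646.7 kJ/kg
Q = ṁ·Δh = 20.96 kg/s × 646.7 kJ/kg = 13555 kJ/s
|Q| = 13555 kW = 48797 MJ/h

Q = 48800 MJ/h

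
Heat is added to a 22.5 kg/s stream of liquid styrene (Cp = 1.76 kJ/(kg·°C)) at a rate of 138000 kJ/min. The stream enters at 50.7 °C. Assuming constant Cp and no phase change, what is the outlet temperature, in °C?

T_out = 109 °C

Q = 138000 kJ/min = 2300 kJ/s
ΔT = Q/(ṁ·Cp) = 2300/(22.5×1.76) = 58.081 K
T_out = 50.7 + 58.081 = 108.78 °C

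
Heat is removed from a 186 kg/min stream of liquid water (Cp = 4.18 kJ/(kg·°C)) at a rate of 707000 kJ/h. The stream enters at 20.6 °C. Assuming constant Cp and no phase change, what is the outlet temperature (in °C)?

Q = 707000 kJ/h = 11783 kJ/min
ΔT = Q/(ṁ·Cp) = 11783/(186×4.18) = 15.156 K
T_out = 20.6 − 15.156 = 5.4442 °C

T_out = 5.44 °C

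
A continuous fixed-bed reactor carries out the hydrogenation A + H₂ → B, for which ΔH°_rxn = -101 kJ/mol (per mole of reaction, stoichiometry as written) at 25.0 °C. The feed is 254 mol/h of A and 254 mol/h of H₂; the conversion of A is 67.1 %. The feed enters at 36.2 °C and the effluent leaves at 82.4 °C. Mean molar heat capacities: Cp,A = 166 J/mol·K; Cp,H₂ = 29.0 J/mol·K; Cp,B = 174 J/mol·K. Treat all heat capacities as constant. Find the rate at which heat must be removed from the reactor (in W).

Q_out = 4200 W

Extent of reaction ξ = 0.671 × 254 = 170.43 mol/h
Reaction term: ξ·ΔH°_rxn = 170.43 × -101 = -17214 kJ/h
Sensible, feed 36.2→25 °C: -554.74 kJ/h
Outlet flows (mol/h): A 83.566, H₂ 83.566, B 170.43
Sensible, products 25→82.4 °C: 2637.6 kJ/h
Q = ΔH = -15131 kJ/h = -4.2031 kW
Heat removed = 4203.1 W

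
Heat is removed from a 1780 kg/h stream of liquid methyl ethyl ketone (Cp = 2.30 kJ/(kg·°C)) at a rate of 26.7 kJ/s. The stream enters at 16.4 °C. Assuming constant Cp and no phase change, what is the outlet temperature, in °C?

T_out = -7.08 °C

Q = 26.7 kJ/s = 96120 kJ/h
ΔT = Q/(ṁ·Cp) = 96120/(1780×2.30) = 23.478 K
T_out = 16.4 − 23.478 = -7.0783 °C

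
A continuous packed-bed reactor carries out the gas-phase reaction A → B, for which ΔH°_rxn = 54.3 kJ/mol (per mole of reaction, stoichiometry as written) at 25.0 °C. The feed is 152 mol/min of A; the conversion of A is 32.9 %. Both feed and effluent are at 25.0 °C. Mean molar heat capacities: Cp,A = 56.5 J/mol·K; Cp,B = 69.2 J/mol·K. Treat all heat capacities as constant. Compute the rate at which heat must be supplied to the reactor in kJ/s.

Q_in = 45.3 kJ/s

Extent of reaction ξ = 0.329 × 152 = 50.008 mol/min
Reaction term: ξ·ΔH°_rxn = 50.008 × 54.3 = 2715.4 kJ/min
Q = ΔH = 2715.4 kJ/min = 45.257 kW
Heat supplied = 45.257 kJ/s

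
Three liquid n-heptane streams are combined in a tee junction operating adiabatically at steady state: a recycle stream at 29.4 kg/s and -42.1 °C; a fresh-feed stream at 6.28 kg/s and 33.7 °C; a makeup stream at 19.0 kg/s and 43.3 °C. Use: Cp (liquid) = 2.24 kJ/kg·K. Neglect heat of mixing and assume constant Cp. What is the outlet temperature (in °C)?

No heat crosses the boundary, so H_out = H_in.
Σ ṁᵢCp,ᵢTᵢ = 29.4×2.24×-42.1 + 6.28×2.24×33.7 + 19.0×2.24×43.3 = -455.62
Σ ṁᵢCp,ᵢ = 29.4×2.24 + 6.28×2.24 + 19.0×2.24 = 122.48
T_out = -455.62 / 122.48 = -3.7199 °C

T_out = -3.72 °C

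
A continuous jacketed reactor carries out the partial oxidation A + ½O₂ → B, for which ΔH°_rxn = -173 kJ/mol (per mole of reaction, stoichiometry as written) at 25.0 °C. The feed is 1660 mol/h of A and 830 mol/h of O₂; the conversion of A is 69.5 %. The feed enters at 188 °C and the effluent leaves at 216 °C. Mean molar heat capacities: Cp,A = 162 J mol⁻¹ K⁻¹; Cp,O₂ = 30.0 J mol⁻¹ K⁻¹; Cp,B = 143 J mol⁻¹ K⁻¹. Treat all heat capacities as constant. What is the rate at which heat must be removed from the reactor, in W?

Q_out = 55200 W

Extent of reaction ξ = 0.695 × 1660 = 1153.7 mol/h
Reaction term: ξ·ΔH°_rxn = 1153.7 × -173 = -199590 kJ/h
Sensible, feed 188→25 °C: -47893 kJ/h
Outlet flows (mol/h): A 506.3, O₂ 253.15, B 1153.7
Sensible, products 25→216 °C: 48627 kJ/h
Q = ΔH = -198860 kJ/h = -55.238 kW
Heat removed = 55238 W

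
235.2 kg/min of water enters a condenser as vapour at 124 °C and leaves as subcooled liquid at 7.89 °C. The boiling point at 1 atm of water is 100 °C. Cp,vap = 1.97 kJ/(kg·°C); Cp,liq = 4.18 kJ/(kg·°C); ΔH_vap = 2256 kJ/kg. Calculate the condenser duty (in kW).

vapour 124→100 °C: -47.28 kJ/kg
condensation at 100 °C: -2256 kJ/kg
liquid 100→7.89 °C: -385.02 kJ/kg
Δh = -47.28 + -2256 + -385.02 = -2688.3 kJ/kg
Q = ṁ·Δh = 235.2 kg/min × -2688.3 kJ/kg = -632290 kJ/min
|Q| = 10538 kW

Q_c = 10500 kW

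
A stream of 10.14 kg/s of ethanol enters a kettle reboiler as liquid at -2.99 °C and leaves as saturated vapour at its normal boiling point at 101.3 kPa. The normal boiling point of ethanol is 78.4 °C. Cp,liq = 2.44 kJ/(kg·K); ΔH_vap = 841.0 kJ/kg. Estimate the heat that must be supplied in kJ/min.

liquid -2.99→78.4 °C: 198.59 kJ/kg
vaporisation at 78.4 °C: 841 kJ/kg
Δh = 198.59 + 841 = 1039.6 kJ/kg
Q = ṁ·Δh = 10.14 kg/s × 1039.6 kJ/kg = 10541 kJ/s
|Q| = 10541 kW = 632490 kJ/min

Q = 632000 kJ/min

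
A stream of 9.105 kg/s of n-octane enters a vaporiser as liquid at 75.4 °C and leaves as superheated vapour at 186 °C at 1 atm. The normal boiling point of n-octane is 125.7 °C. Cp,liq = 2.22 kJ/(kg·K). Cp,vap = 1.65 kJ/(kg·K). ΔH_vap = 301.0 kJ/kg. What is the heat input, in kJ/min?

Q = 280000 kJ/min

liquid 75.4→125.7 °C: 111.67 kJ/kg
vaporisation at 125.7 °C: 301 kJ/kg
vapour 125.7→186 °C: 99.495 kJ/kg
Δh = 111.67 + 301 + 99.495 = 512.16 kJ/kg
Q = ṁ·Δh = 9.105 kg/s × 512.16 kJ/kg = 4663.2 kJ/s
|Q| = 4663.2 kW = 279790 kJ/min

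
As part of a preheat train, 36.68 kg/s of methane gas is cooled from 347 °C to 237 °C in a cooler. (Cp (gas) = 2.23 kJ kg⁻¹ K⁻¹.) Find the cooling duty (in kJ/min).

Q_c = 540000 kJ/min

Q = ṁ·Cp·ΔT = 36.68 × 2.23 × (237 − 347) = -8997.6 kJ/s
Cooling duty = 539860 kJ/min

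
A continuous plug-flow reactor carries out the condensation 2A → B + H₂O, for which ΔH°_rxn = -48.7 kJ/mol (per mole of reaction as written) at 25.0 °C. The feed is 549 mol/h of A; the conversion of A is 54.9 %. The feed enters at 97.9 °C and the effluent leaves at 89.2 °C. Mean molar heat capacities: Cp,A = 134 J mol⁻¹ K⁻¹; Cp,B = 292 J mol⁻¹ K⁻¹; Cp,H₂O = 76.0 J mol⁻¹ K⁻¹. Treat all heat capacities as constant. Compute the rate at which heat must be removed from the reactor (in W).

Extent of reaction ξ = 0.549 × 549 / 2 = 150.7 mol/h
Reaction term: ξ·ΔH°_rxn = 150.7 × -48.7 = -7339.1 kJ/h
Sensible, feed 97.9→25 °C: -5363 kJ/h
Outlet flows (mol/h): A 247.6, B 150.7, H₂O 150.7
Sensible, products 25→89.2 °C: 5690.4 kJ/h
Q = ΔH = -7011.6 kJ/h = -1.9477 kW
Heat removed = 1947.7 W

Q_out = 1950 W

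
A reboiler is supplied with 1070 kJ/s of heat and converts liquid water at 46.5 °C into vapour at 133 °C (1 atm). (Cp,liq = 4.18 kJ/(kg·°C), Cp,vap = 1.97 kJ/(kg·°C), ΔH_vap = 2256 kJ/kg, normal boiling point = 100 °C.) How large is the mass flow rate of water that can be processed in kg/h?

Δh = 4.18×(100−46.5) + 2256 + 1.97×(133−100) = 2544.6 kJ/kg
Q = 1070 kJ/s = 1070 kJ/s = 3.852e+06 kJ/h
ṁ = Q/Δh = 3.852e+06 / 2544.6 = 1513.8 kg/h

ṁ = 1510 kg/h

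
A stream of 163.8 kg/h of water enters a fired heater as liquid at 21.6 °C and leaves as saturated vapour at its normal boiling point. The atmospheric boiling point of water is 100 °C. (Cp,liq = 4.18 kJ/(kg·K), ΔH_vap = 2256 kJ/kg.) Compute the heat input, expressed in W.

Q = 118000 W

liquid 21.6→100 °C: 327.71 kJ/kg
vaporisation at 100 °C: 2256 kJ/kg
Δh = 327.71 + 2256 = 2583.7 kJ/kg
Q = ṁ·Δh = 163.8 kg/h × 2583.7 kJ/kg = 423210 kJ/h
|Q| = 117.56 kW = 117560 W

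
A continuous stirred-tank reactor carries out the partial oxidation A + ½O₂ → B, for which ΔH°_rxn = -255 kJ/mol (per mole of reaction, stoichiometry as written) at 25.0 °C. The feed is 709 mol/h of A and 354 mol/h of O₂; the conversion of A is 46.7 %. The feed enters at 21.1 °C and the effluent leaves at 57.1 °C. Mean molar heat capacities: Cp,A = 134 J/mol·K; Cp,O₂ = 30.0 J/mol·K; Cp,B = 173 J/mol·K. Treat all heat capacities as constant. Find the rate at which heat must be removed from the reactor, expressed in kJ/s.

Q_out = 22.3 kJ/s

Extent of reaction ξ = 0.467 × 709 = 331.1 mol/h
Reaction term: ξ·ΔH°_rxn = 331.1 × -255 = -84431 kJ/h
Sensible, feed 21.1→25 °C: 411.94 kJ/h
Outlet flows (mol/h): A 377.9, O₂ 188.45, B 331.1
Sensible, products 25→57.1 °C: 3645.7 kJ/h
Q = ΔH = -80374 kJ/h = -22.326 kW
Heat removed = 22.326 kJ/s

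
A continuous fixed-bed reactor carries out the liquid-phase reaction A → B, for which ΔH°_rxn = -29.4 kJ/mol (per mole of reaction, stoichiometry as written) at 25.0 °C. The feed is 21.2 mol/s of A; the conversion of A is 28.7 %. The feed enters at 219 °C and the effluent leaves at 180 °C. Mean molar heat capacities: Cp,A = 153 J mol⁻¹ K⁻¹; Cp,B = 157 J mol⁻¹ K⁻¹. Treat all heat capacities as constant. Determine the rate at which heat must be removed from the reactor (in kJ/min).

Q_out = 18100 kJ/min

Extent of reaction ξ = 0.287 × 21.2 = 6.0844 mol/s
Reaction term: ξ·ΔH°_rxn = 6.0844 × -29.4 = -178.88 kJ/s
Sensible, feed 219→25 °C: -629.26 kJ/s
Outlet flows (mol/s): A 15.116, B 6.0844
Sensible, products 25→180 °C: 506.53 kJ/s
Q = ΔH = -301.61 kJ/s = -301.61 kW
Heat removed = 18097 kJ/min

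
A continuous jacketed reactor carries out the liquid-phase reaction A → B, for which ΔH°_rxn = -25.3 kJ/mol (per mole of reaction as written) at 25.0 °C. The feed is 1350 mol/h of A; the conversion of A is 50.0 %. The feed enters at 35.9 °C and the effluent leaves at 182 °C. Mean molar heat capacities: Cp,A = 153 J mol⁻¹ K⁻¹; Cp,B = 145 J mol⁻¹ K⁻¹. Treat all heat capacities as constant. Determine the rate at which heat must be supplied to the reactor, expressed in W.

Q_in = 3400 W

Extent of reaction ξ = 0.500 × 1350 = 675 mol/h
Reaction term: ξ·ΔH°_rxn = 675 × -25.3 = -17078 kJ/h
Sensible, feed 35.9→25 °C: -2251.4 kJ/h
Outlet flows (mol/h): A 675, B 675
Sensible, products 25→182 °C: 31581 kJ/h
Q = ΔH = 12252 kJ/h = 3.4032 kW
Heat supplied = 3403.2 W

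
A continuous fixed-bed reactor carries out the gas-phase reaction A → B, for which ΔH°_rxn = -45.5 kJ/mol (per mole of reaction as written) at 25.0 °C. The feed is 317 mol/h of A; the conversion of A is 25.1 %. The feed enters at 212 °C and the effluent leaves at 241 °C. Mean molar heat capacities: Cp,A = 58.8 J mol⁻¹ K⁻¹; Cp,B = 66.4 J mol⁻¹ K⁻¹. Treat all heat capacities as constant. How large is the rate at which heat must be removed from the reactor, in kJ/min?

Q_out = 49.2 kJ/min

Extent of reaction ξ = 0.251 × 317 = 79.567 mol/h
Reaction term: ξ·ΔH°_rxn = 79.567 × -45.5 = -3620.3 kJ/h
Sensible, feed 212→25 °C: -3485.6 kJ/h
Outlet flows (mol/h): A 237.43, B 79.567
Sensible, products 25→241 °C: 4156.8 kJ/h
Q = ΔH = -2949.1 kJ/h = -0.8192 kW
Heat removed = 49.152 kJ/min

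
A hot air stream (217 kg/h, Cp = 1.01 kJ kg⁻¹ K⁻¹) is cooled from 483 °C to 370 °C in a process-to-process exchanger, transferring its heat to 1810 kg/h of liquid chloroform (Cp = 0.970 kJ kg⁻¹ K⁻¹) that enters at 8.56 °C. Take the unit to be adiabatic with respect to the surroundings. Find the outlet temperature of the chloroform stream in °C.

T_c,out = 22.7 °C

Heat released by hot stream: Q = 217 × 1.01 × (483 − 370) = 24766 kJ/h
Energy balance on cold side (adiabatic exchanger): Q = ṁ_c·Cp_c·(T_c,out − T_c,in)
T_c,out = 8.56 + 24766/(1810 × 0.970) = 22.666 °C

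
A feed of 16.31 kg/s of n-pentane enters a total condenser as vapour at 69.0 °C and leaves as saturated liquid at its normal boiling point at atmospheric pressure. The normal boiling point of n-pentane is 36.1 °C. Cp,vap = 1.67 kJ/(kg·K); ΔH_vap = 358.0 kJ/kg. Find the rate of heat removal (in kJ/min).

Q_c = 404000 kJ/min

vapour 69.0→36.1 °C: -54.943 kJ/kg
condensation at 36.1 °C: -358 kJ/kg
Δh = -54.943 + -358 = -412.94 kJ/kg
Q = ṁ·Δh = 16.31 kg/s × -412.94 kJ/kg = -6735.1 kJ/s
|Q| = 6735.1 kW = 404110 kJ/min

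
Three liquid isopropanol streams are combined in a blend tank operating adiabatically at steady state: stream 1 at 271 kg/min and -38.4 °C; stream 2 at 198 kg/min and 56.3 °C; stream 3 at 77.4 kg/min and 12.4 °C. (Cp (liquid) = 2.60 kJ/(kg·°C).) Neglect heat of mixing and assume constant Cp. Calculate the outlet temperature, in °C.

T_out = 3.11 °C

Energy balance with Q = 0: Σ ṁᵢCp,ᵢ(T_out − Tᵢ) = 0
T_out = Σ ṁᵢCp,ᵢTᵢ / Σ ṁᵢCp,ᵢ
      = 4422 / 1420.6 = 3.1127 °C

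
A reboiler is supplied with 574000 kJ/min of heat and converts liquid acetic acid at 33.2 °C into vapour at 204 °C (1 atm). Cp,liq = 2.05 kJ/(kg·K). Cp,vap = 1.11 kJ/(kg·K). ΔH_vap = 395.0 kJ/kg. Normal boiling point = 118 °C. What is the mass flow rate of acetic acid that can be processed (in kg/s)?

ṁ = 14.4 kg/s

Δh = 2.05×(118−33.2) + 395.0 + 1.11×(204−118) = 664.3 kJ/kg
Q = 574000 kJ/min = 9566.7 kJ/s = 9566.7 kJ/s
ṁ = Q/Δh = 9566.7 / 664.3 = 14.401 kg/s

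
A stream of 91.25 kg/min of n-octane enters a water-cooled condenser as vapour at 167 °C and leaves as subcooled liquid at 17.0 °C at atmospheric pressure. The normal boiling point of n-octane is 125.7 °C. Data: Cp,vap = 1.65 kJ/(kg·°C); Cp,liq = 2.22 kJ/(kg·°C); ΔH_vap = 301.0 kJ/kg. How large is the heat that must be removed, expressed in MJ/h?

vapour 167→125.7 °C: -68.145 kJ/kg
condensation at 125.7 °C: -301 kJ/kg
liquid 125.7→17.0 °C: -241.31 kJ/kg
Δh = -68.145 + -301 + -241.31 = -610.46 kJ/kg
Q = ṁ·Δh = 91.25 kg/min × -610.46 kJ/kg = -55704 kJ/min
|Q| = 928.41 kW = 3342.3 MJ/h

Q_c = 3340 MJ/h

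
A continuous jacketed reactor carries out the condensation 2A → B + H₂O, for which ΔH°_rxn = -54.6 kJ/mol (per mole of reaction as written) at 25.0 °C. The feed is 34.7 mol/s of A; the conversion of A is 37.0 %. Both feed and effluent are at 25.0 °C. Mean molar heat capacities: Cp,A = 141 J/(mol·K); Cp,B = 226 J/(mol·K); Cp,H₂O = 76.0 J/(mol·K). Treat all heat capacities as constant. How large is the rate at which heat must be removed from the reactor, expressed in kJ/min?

Extent of reaction ξ = 0.370 × 34.7 / 2 = 6.4195 mol/s
Reaction term: ξ·ΔH°_rxn = 6.4195 × -54.6 = -350.5 kJ/s
Q = ΔH = -350.5 kJ/s = -350.5 kW
Heat removed = 21030 kJ/min

Q_out = 21000 kJ/min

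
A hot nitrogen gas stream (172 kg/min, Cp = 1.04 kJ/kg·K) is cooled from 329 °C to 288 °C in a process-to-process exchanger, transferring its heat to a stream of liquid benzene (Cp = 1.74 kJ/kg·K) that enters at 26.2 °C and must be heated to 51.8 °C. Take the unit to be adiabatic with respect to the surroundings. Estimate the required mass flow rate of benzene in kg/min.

Heat released by hot stream: Q = 172 × 1.04 × (329 − 288) = 7334.1 kJ/min
Energy balance on cold side (adiabatic exchanger): Q = ṁ_c·Cp_c·(T_c,out − T_c,in)
ṁ_c = 7334.1 / [1.74 × (51.8 − 26.2)] = 164.65 kg/min

ṁ_c = 165 kg/min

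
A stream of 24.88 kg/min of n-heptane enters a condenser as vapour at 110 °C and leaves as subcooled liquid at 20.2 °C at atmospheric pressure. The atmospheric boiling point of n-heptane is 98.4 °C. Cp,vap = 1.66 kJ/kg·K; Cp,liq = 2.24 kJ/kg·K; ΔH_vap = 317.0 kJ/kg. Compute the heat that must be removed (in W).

vapour 110→98.4 °C: -19.256 kJ/kg
condensation at 98.4 °C: -317 kJ/kg
liquid 98.4→20.2 °C: -175.17 kJ/kg
Δh = -19.256 + -317 + -175.17 = -511.42 kJ/kg
Q = ṁ·Δh = 24.88 kg/min × -511.42 kJ/kg = -12724 kJ/min
|Q| = 212.07 kW = 212070 W

Q_c = 212000 W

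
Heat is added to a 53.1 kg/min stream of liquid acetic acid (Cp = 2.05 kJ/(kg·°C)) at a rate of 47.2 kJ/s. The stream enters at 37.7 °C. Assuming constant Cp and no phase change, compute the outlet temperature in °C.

Q = 47.2 kJ/s = 2832 kJ/min
ΔT = Q/(ṁ·Cp) = 2832/(53.1×2.05) = 26.016 K
T_out = 37.7 + 26.016 = 63.716 °C

T_out = 63.7 °C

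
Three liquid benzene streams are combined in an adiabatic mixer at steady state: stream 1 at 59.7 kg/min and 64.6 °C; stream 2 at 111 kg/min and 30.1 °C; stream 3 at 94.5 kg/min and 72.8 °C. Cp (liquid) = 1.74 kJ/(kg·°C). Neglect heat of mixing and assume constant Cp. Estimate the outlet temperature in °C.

Adiabatic, steady state ⇒ Σ ṁᵢCp,ᵢ(T_out − Tᵢ) = 0
T_out = Σ ṁᵢCp,ᵢTᵢ / Σ ṁᵢCp,ᵢ
      = 24495 / 461.45 = 53.082 °C

T_out = 53.1 °C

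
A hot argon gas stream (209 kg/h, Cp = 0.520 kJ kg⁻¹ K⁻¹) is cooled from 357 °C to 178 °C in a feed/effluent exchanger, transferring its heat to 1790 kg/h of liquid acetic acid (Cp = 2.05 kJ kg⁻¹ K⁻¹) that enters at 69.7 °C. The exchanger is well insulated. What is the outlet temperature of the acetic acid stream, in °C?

Heat released by hot stream: Q = 209 × 0.520 × (357 − 178) = 19454 kJ/h
Energy balance on cold side (adiabatic exchanger): Q = ṁ_c·Cp_c·(T_c,out − T_c,in)
T_c,out = 69.7 + 19454/(1790 × 2.05) = 75.001 °C

T_c,out = 75.0 °C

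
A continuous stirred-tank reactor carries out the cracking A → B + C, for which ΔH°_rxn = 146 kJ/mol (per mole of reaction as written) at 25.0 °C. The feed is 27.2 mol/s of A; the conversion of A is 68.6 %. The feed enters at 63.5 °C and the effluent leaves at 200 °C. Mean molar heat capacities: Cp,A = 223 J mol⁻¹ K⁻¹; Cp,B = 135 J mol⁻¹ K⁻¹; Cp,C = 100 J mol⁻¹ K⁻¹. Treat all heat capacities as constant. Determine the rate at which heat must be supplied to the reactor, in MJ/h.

Q_in = 12900 MJ/h

Extent of reaction ξ = 0.686 × 27.2 = 18.659 mol/s
Reaction term: ξ·ΔH°_rxn = 18.659 × 146 = 2724.2 kJ/s
Sensible, feed 63.5→25 °C: -233.53 kJ/s
Outlet flows (mol/s): A 8.5408, B 18.659, C 18.659
Sensible, products 25→200 °C: 1100.7 kJ/s
Q = ΔH = 3591.4 kJ/s = 3591.4 kW
Heat supplied = 12929 MJ/h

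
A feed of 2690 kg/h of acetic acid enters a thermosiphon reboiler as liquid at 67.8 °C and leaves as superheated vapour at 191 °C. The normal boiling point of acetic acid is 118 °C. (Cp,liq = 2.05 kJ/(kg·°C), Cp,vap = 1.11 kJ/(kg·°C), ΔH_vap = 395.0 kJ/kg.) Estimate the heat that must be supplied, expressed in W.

liquid 67.8→118 °C: 102.91 kJ/kg
vaporisation at 118 °C: 395 kJ/kg
vapour 118→191 °C: 81.03 kJ/kg
Δh = 102.91 + 395 + 81.03 = 578.94 kJ/kg
Q = ṁ·Δh = 2690 kg/h × 578.94 kJ/kg = 1.5573e+06 kJ/h
|Q| = 432.6 kW = 432600 W

Q = 433000 W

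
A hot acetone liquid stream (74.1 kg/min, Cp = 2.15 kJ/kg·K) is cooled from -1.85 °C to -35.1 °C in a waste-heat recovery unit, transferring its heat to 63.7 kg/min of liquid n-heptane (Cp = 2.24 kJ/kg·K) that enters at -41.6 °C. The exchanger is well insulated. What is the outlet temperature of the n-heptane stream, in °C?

T_c,out = -4.48 °C

Heat released by hot stream: Q = 74.1 × 2.15 × (-1.85 − -35.1) = 5297.2 kJ/min
Energy balance on cold side (adiabatic exchanger): Q = ṁ_c·Cp_c·(T_c,out − T_c,in)
T_c,out = -41.6 + 5297.2/(63.7 × 2.24) = -4.4755 °C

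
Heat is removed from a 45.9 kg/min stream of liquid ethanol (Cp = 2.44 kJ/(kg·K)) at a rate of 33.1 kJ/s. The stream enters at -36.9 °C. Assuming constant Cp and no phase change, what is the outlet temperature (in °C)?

T_out = -54.6 °C

Q = 33.1 kJ/s = 1986 kJ/min
ΔT = Q/(ṁ·Cp) = 1986/(45.9×2.44) = 17.733 K
T_out = -36.9 − 17.733 = -54.633 °C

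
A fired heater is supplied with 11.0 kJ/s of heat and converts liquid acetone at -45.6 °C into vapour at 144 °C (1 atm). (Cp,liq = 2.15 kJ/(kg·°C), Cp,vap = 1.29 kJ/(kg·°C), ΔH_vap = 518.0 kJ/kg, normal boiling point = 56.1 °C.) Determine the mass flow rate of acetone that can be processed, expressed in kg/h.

Δh = 2.15×(56.1−-45.6) + 518.0 + 1.29×(144−56.1) = 850.05 kJ/kg
Q = 11.0 kJ/s = 11 kJ/s = 39600 kJ/h
ṁ = Q/Δh = 39600 / 850.05 = 46.586 kg/h

ṁ = 46.6 kg/h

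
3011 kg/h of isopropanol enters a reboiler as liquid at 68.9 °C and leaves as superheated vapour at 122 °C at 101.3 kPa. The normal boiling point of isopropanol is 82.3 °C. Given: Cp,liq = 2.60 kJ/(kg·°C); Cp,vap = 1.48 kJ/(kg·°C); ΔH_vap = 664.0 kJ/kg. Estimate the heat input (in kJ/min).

Q = 38000 kJ/min

liquid 68.9→82.3 °C: 34.84 kJ/kg
vaporisation at 82.3 °C: 664 kJ/kg
vapour 82.3→122 °C: 58.756 kJ/kg
Δh = 34.84 + 664 + 58.756 = 757.6 kJ/kg
Q = ṁ·Δh = 3011 kg/h × 757.6 kJ/kg = 2.2811e+06 kJ/h
|Q| = 633.64 kW = 38019 kJ/min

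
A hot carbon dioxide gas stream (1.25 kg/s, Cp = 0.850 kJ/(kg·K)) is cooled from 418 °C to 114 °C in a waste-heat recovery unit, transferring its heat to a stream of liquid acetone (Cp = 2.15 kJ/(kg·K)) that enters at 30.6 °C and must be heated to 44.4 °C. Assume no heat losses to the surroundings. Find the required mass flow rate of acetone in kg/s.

Heat released by hot stream: Q = 1.25 × 0.850 × (418 − 114) = 323 kJ/s
Energy balance on cold side (adiabatic exchanger): Q = ṁ_c·Cp_c·(T_c,out − T_c,in)
ṁ_c = 323 / [2.15 × (44.4 − 30.6)] = 10.886 kg/s

ṁ_c = 10.9 kg/s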